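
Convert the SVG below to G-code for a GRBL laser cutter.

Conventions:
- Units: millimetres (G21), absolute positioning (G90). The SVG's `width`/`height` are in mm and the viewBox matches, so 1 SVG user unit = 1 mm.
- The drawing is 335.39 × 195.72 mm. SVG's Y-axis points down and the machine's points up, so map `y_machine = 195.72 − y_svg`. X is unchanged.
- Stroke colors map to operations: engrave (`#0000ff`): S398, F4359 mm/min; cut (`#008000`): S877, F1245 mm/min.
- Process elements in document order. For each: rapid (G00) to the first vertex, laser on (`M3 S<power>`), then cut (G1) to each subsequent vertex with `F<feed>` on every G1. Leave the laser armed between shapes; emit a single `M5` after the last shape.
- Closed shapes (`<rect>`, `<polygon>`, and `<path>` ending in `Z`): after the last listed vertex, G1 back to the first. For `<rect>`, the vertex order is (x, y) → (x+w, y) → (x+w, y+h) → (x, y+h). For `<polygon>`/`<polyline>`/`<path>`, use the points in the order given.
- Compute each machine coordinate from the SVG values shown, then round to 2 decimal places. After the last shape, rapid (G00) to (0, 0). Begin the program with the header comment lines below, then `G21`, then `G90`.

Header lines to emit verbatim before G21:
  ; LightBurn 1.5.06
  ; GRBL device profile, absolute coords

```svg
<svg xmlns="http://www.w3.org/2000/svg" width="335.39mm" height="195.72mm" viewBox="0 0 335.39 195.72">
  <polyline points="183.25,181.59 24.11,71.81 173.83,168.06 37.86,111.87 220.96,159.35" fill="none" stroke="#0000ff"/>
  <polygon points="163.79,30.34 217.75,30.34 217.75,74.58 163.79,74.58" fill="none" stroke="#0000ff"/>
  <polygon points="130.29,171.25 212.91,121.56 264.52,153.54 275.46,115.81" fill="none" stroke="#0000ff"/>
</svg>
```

; LightBurn 1.5.06
; GRBL device profile, absolute coords
G21
G90
G00 X183.25 Y14.13
M3 S398
G1 X24.11 Y123.91 F4359
G1 X173.83 Y27.66 F4359
G1 X37.86 Y83.85 F4359
G1 X220.96 Y36.37 F4359
G00 X163.79 Y165.38
M3 S398
G1 X217.75 Y165.38 F4359
G1 X217.75 Y121.14 F4359
G1 X163.79 Y121.14 F4359
G1 X163.79 Y165.38 F4359
G00 X130.29 Y24.47
M3 S398
G1 X212.91 Y74.16 F4359
G1 X264.52 Y42.18 F4359
G1 X275.46 Y79.91 F4359
G1 X130.29 Y24.47 F4359
M5
G00 X0.00 Y0.00

viewBox `0 0 335.39 195.72` with mm width/height → 1 unit = 1 mm. Flip: y_m = 195.72 − y_svg.

**Shape 1** — `<polyline>` open polyline, stroke `#0000ff` → engrave (S398, F4359). Machine vertices: (183.25,14.13) → (24.11,123.91) → (173.83,27.66) → (37.86,83.85) → (220.96,36.37). Open path.

**Shape 2** — `<polygon>` rectangle, stroke `#0000ff` → engrave (S398, F4359). Machine vertices: (163.79,165.38) → (217.75,165.38) → (217.75,121.14) → (163.79,121.14) → (163.79,165.38). Closed: final G1 returns to the first vertex.

**Shape 3** — `<polygon>` closed polygon, stroke `#0000ff` → engrave (S398, F4359). Machine vertices: (130.29,24.47) → (212.91,74.16) → (264.52,42.18) → (275.46,79.91) → (130.29,24.47). Closed: final G1 returns to the first vertex.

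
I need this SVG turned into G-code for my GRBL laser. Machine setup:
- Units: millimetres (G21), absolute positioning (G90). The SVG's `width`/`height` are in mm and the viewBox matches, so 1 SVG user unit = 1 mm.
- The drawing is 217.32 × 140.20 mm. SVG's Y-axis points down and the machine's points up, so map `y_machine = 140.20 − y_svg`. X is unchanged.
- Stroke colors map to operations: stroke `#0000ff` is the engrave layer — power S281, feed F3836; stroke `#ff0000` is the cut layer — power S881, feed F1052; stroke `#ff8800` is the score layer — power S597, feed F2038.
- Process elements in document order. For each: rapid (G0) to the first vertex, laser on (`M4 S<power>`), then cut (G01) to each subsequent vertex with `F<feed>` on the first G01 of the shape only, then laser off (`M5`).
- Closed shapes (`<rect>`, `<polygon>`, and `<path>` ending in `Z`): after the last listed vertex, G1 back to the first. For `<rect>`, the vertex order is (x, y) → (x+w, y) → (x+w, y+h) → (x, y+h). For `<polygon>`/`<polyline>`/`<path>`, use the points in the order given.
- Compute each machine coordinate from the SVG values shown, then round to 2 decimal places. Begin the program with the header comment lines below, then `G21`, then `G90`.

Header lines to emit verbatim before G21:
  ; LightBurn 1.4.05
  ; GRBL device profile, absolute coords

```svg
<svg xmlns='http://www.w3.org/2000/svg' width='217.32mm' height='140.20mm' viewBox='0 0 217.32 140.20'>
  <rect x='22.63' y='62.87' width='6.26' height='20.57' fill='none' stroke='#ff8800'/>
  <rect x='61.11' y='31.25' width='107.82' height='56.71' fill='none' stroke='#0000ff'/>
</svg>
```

; LightBurn 1.4.05
; GRBL device profile, absolute coords
G21
G90
G0 X22.63 Y77.33
M4 S597
G01 X28.89 Y77.33 F2038
G01 X28.89 Y56.76
G01 X22.63 Y56.76
G01 X22.63 Y77.33
M5
G0 X61.11 Y108.95
M4 S281
G01 X168.93 Y108.95 F3836
G01 X168.93 Y52.24
G01 X61.11 Y52.24
G01 X61.11 Y108.95
M5

Since the viewBox matches the mm dimensions, user units are millimetres directly. The only transform is the Y-flip y_m = 140.20 − y_svg.

Shape 1 is a rectangle drawn with `<rect>`. Its stroke #ff8800 means score at S597, F2038. After flipping Y the toolpath is (22.63,77.33) → (28.89,77.33) → (28.89,56.76) → (22.63,56.76) → (22.63,77.33), returning to the start.

Shape 2 is a rectangle drawn with `<rect>`. Its stroke #0000ff means engrave at S281, F3836. After flipping Y the toolpath is (61.11,108.95) → (168.93,108.95) → (168.93,52.24) → (61.11,52.24) → (61.11,108.95), returning to the start.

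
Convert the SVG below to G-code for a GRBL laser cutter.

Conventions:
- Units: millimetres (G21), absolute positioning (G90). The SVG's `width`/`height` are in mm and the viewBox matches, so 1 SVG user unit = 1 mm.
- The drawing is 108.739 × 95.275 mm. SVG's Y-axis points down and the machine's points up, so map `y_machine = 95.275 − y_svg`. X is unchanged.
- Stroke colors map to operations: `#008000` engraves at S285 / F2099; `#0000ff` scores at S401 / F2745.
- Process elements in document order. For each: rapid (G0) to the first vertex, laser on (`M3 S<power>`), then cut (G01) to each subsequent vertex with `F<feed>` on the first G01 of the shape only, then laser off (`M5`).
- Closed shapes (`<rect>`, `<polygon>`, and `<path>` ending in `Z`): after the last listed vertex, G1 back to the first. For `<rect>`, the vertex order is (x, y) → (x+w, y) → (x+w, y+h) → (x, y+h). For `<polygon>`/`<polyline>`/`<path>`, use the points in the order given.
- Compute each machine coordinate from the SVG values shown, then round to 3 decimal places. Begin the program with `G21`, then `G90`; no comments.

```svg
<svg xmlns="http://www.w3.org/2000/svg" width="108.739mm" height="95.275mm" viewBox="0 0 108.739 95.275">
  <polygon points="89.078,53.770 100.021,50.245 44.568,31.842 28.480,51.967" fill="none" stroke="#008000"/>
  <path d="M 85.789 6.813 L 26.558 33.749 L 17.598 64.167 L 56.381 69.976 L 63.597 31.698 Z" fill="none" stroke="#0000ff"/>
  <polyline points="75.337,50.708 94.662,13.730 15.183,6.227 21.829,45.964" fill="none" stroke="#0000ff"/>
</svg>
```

G21
G90
G0 X89.078 Y41.505
M3 S285
G01 X100.021 Y45.030 F2099
G01 X44.568 Y63.433
G01 X28.480 Y43.308
G01 X89.078 Y41.505
M5
G0 X85.789 Y88.462
M3 S401
G01 X26.558 Y61.526 F2745
G01 X17.598 Y31.108
G01 X56.381 Y25.299
G01 X63.597 Y63.577
G01 X85.789 Y88.462
M5
G0 X75.337 Y44.567
M3 S401
G01 X94.662 Y81.545 F2745
G01 X15.183 Y89.048
G01 X21.829 Y49.311
M5

1 u = 1 mm; y_m = 95.275 − y.

[1] `<polygon>` closed polygon, #008000→engrave S285 F2099: (89.078,41.505) → (100.021,45.030) → (44.568,63.433) → (28.480,43.308) → (89.078,41.505) (closed)

[2] `<path>` closed polygon, #0000ff→score S401 F2745: (85.789,88.462) → (26.558,61.526) → (17.598,31.108) → (56.381,25.299) → (63.597,63.577) → (85.789,88.462) (closed)

[3] `<polyline>` open polyline, #0000ff→score S401 F2745: (75.337,44.567) → (94.662,81.545) → (15.183,89.048) → (21.829,49.311)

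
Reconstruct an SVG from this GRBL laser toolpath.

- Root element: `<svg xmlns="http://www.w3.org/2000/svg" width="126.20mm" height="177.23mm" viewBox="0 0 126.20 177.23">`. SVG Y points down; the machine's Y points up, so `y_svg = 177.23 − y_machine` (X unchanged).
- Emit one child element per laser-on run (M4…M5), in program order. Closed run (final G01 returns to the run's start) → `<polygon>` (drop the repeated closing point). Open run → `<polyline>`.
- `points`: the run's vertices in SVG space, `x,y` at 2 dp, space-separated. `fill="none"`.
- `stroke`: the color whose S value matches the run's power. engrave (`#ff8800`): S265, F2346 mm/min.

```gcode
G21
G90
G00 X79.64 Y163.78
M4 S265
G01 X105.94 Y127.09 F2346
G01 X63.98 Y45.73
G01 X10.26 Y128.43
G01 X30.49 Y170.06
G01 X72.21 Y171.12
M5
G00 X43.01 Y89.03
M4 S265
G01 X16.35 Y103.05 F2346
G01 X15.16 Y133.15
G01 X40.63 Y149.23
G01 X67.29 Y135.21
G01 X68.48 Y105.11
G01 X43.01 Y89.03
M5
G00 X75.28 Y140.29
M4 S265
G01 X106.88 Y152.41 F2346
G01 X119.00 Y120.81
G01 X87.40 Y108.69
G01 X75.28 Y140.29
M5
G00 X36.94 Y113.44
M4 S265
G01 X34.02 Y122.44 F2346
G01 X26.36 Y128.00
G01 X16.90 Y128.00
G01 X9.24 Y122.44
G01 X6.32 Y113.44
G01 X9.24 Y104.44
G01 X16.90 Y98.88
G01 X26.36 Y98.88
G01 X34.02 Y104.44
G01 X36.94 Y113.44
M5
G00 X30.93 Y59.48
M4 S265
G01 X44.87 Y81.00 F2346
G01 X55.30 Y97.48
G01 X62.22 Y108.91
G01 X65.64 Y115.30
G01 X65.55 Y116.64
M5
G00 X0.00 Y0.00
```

<svg xmlns="http://www.w3.org/2000/svg" width="126.20mm" height="177.23mm" viewBox="0 0 126.20 177.23">
  <polyline points="79.64,13.45 105.94,50.14 63.98,131.50 10.26,48.80 30.49,7.17 72.21,6.11" fill="none" stroke="#ff8800"/>
  <polygon points="43.01,88.20 16.35,74.18 15.16,44.08 40.63,28.00 67.29,42.02 68.48,72.12" fill="none" stroke="#ff8800"/>
  <polygon points="75.28,36.94 106.88,24.82 119.00,56.42 87.40,68.54" fill="none" stroke="#ff8800"/>
  <polygon points="36.94,63.79 34.02,54.79 26.36,49.23 16.90,49.23 9.24,54.79 6.32,63.79 9.24,72.79 16.90,78.35 26.36,78.35 34.02,72.79" fill="none" stroke="#ff8800"/>
  <polyline points="30.93,117.75 44.87,96.23 55.30,79.75 62.22,68.32 65.64,61.93 65.55,60.59" fill="none" stroke="#ff8800"/>
</svg>

Each laser-on run becomes one SVG element. Flip Y back into SVG space with y_svg = 177.23 − y_machine. Every run uses S265, so all elements get stroke `#ff8800` (engrave).

Run 1: The run is open, so emit a `<polyline>` with points (Y-flipped): 79.64,13.45 105.94,50.14 63.98,131.50 10.26,48.80 30.49,7.17 72.21,6.11.

Run 2: The run returns to its start, so emit a `<polygon>` with points (Y-flipped): 43.01,88.20 16.35,74.18 15.16,44.08 40.63,28.00 67.29,42.02 68.48,72.12.

Run 3: The run returns to its start, so emit a `<polygon>` with points (Y-flipped): 75.28,36.94 106.88,24.82 119.00,56.42 87.40,68.54.

Run 4: The run returns to its start, so emit a `<polygon>` with points (Y-flipped): 36.94,63.79 34.02,54.79 26.36,49.23 16.90,49.23 9.24,54.79 6.32,63.79 9.24,72.79 16.90,78.35 26.36,78.35 34.02,72.79.

Run 5: The run is open, so emit a `<polyline>` with points (Y-flipped): 30.93,117.75 44.87,96.23 55.30,79.75 62.22,68.32 65.64,61.93 65.55,60.59.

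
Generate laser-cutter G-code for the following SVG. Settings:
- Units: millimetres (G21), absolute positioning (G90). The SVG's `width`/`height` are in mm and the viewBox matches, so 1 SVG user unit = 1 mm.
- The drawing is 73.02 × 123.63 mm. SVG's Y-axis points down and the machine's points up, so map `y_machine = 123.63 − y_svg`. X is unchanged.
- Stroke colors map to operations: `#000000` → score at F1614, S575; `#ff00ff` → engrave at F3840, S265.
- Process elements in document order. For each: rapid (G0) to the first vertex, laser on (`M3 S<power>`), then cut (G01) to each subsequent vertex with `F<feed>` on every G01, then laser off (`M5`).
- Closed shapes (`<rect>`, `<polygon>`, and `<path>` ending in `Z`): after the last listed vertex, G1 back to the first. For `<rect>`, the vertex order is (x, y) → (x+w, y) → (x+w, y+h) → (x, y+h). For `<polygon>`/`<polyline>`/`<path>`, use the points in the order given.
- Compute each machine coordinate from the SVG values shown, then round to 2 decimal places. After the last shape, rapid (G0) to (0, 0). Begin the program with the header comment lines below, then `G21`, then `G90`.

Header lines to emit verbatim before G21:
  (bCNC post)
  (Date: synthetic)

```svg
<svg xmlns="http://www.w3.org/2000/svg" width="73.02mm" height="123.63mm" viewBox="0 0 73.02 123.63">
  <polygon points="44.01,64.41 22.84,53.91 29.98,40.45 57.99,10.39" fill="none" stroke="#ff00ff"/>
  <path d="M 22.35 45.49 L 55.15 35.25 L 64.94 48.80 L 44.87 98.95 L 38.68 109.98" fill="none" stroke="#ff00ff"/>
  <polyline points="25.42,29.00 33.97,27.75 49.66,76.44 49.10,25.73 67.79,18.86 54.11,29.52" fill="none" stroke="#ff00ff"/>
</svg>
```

(bCNC post)
(Date: synthetic)
G21
G90
G0 X44.01 Y59.22
M3 S265
G01 X22.84 Y69.72 F3840
G01 X29.98 Y83.18 F3840
G01 X57.99 Y113.24 F3840
G01 X44.01 Y59.22 F3840
M5
G0 X22.35 Y78.14
M3 S265
G01 X55.15 Y88.38 F3840
G01 X64.94 Y74.83 F3840
G01 X44.87 Y24.68 F3840
G01 X38.68 Y13.65 F3840
M5
G0 X25.42 Y94.63
M3 S265
G01 X33.97 Y95.88 F3840
G01 X49.66 Y47.19 F3840
G01 X49.10 Y97.90 F3840
G01 X67.79 Y104.77 F3840
G01 X54.11 Y94.11 F3840
M5
G0 X0.00 Y0.00

Since the viewBox matches the mm dimensions, user units are millimetres directly. The only transform is the Y-flip y_m = 123.63 − y_svg.

Shape 1 is a closed polygon drawn with `<polygon>`. Its stroke #ff00ff means engrave at S265, F3840. After flipping Y the toolpath is (44.01,59.22) → (22.84,69.72) → (29.98,83.18) → (57.99,113.24) → (44.01,59.22), returning to the start.

Shape 2 is a open polyline drawn with `<path>`. Its stroke #ff00ff means engrave at S265, F3840. After flipping Y the toolpath is (22.35,78.14) → (55.15,88.38) → (64.94,74.83) → (44.87,24.68) → (38.68,13.65).

Shape 3 is a open polyline drawn with `<polyline>`. Its stroke #ff00ff means engrave at S265, F3840. After flipping Y the toolpath is (25.42,94.63) → (33.97,95.88) → (49.66,47.19) → (49.10,97.90) → (67.79,104.77) → (54.11,94.11).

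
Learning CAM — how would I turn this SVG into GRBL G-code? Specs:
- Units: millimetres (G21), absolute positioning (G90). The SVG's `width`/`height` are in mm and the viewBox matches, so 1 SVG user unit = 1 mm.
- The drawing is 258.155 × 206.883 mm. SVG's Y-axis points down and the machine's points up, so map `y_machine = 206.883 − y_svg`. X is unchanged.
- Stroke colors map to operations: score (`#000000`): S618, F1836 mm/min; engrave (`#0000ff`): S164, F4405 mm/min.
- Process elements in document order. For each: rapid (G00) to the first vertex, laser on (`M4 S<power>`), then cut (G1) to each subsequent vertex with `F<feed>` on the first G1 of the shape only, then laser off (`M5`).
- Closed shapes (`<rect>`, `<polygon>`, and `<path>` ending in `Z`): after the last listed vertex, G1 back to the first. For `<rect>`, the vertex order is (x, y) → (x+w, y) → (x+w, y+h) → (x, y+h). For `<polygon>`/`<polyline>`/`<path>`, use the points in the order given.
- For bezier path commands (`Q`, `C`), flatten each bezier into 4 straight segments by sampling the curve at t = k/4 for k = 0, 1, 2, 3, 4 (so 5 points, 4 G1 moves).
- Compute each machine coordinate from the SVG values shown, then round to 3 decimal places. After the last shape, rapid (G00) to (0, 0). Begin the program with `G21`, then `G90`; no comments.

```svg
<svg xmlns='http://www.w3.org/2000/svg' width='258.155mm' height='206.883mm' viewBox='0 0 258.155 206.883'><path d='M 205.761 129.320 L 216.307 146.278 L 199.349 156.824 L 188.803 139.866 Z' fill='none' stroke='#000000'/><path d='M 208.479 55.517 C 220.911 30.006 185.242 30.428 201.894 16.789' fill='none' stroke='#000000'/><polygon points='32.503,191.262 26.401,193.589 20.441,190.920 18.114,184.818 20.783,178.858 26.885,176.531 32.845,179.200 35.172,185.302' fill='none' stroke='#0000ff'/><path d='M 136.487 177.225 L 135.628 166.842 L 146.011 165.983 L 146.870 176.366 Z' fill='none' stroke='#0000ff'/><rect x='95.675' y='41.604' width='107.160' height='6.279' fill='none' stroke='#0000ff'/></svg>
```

G21
G90
G00 X205.761 Y77.563
M4 S618
G1 X216.307 Y60.605 F1836
G1 X199.349 Y50.059
G1 X188.803 Y67.017
G1 X205.761 Y77.563
M5
G00 X208.479 Y151.366
M4 S618
G1 X210.353 Y166.262 F1836
G1 X203.604 Y175.182
G1 X197.646 Y181.876
G1 X201.894 Y190.094
M5
G00 X32.503 Y15.621
M4 S164
G1 X26.401 Y13.294 F4405
G1 X20.441 Y15.963
G1 X18.114 Y22.065
G1 X20.783 Y28.025
G1 X26.885 Y30.352
G1 X32.845 Y27.683
G1 X35.172 Y21.581
G1 X32.503 Y15.621
M5
G00 X136.487 Y29.658
M4 S164
G1 X135.628 Y40.041 F4405
G1 X146.011 Y40.900
G1 X146.870 Y30.517
G1 X136.487 Y29.658
M5
G00 X95.675 Y165.279
M4 S164
G1 X202.835 Y165.279 F4405
G1 X202.835 Y159.000
G1 X95.675 Y159.000
G1 X95.675 Y165.279
M5
G00 X0.000 Y0.000

1 u = 1 mm; y_m = 206.883 − y.

[1] `<path>` regular polygon, #000000→score S618 F1836: (205.761,77.563) → (216.307,60.605) → (199.349,50.059) → (188.803,67.017) → (205.761,77.563) (closed)

[2] `<path>` cubic bezier, #000000→score S618 F1836: (208.479,151.366) → (210.353,166.262) → (203.604,175.182) → (197.646,181.876) → (201.894,190.094)

[3] `<polygon>` regular polygon, #0000ff→engrave S164 F4405: (32.503,15.621) → (26.401,13.294) → (20.441,15.963) → (18.114,22.065) → (20.783,28.025) → (26.885,30.352) → (32.845,27.683) → (35.172,21.581) → (32.503,15.621) (closed)

[4] `<path>` regular polygon, #0000ff→engrave S164 F4405: (136.487,29.658) → (135.628,40.041) → (146.011,40.900) → (146.870,30.517) → (136.487,29.658) (closed)

[5] `<rect>` rectangle, #0000ff→engrave S164 F4405: (95.675,165.279) → (202.835,165.279) → (202.835,159.000) → (95.675,159.000) → (95.675,165.279) (closed)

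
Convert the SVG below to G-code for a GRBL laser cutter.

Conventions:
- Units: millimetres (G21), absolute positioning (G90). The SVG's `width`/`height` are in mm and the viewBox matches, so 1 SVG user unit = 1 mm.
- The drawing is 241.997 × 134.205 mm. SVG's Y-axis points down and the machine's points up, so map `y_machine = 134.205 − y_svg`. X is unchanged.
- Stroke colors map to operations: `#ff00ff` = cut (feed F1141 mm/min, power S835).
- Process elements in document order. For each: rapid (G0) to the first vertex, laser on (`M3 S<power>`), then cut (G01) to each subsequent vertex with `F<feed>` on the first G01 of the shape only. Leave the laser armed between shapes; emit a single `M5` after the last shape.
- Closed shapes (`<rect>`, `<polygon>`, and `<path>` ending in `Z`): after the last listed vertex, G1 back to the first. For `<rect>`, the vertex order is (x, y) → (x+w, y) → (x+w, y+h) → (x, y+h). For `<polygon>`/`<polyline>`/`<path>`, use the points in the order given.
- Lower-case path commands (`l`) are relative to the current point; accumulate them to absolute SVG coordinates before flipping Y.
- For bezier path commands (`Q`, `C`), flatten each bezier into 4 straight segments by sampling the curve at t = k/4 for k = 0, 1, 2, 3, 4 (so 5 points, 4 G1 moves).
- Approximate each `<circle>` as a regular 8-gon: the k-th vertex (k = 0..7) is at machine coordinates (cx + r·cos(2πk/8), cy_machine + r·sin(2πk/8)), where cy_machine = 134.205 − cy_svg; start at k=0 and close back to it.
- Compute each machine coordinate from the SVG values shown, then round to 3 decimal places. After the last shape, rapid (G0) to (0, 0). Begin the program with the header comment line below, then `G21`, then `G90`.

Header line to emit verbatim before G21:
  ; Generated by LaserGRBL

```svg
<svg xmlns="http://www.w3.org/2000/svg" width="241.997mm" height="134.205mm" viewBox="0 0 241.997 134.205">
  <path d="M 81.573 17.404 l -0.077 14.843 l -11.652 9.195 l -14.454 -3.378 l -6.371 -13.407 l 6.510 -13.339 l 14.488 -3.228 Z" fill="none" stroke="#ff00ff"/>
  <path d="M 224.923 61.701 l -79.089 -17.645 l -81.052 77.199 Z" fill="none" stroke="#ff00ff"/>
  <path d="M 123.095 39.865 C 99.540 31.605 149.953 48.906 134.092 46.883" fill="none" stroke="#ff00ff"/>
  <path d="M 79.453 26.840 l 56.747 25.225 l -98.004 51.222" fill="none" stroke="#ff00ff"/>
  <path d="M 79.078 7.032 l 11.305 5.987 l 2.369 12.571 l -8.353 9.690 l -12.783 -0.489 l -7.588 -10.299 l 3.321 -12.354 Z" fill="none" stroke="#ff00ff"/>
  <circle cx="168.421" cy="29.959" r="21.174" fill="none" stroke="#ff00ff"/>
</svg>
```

viewBox `0 0 241.997 134.205` with mm width/height → 1 unit = 1 mm. Flip: y_m = 134.205 − y_svg.

**Shape 1** — `<path>` regular polygon, stroke `#ff00ff` → cut (S835, F1141). Machine vertices: (81.573,116.801) → (81.496,101.958) → (69.844,92.763) → (55.390,96.141) → (49.019,109.548) → (55.529,122.887) → (70.017,126.115) → (81.573,116.801). Closed: final G1 returns to the first vertex.

**Shape 2** — `<path>` closed polygon, stroke `#ff00ff` → cut (S835, F1141). Machine vertices: (224.923,72.504) → (145.834,90.149) → (64.782,12.950) → (224.923,72.504). Closed: final G1 returns to the first vertex.

**Shape 3** — `<path>` cubic bezier, stroke `#ff00ff` → cut (S835, F1141). Control points (SVG): P0=(123.095,39.865), P1=(99.540,31.605), P2=(149.953,48.906), P3=(134.092,46.883); sampled at t=k/4. Machine vertices: (123.095,94.340) → (117.106,96.444) → (125.708,93.170) → (135.753,88.727) → (134.092,87.322). Open path.

**Shape 4** — `<path>` open polyline, stroke `#ff00ff` → cut (S835, F1141). Machine vertices: (79.453,107.365) → (136.200,82.140) → (38.196,30.918). Open path.

**Shape 5** — `<path>` regular polygon, stroke `#ff00ff` → cut (S835, F1141). Machine vertices: (79.078,127.173) → (90.383,121.186) → (92.752,108.615) → (84.399,98.925) → (71.616,99.414) → (64.028,109.713) → (67.349,122.067) → (79.078,127.173). Closed: final G1 returns to the first vertex.

**Shape 6** — `<circle>` circle, stroke `#ff00ff` → cut (S835, F1141). Machine vertices: (189.595,104.246) → (183.393,119.218) → (168.421,125.420) → (153.449,119.218) → (147.247,104.246) → (153.449,89.274) → (168.421,83.072) → (183.393,89.274) → (189.595,104.246). Closed: final G1 returns to the first vertex.

; Generated by LaserGRBL
G21
G90
G0 X81.573 Y116.801
M3 S835
G01 X81.496 Y101.958 F1141
G01 X69.844 Y92.763
G01 X55.390 Y96.141
G01 X49.019 Y109.548
G01 X55.529 Y122.887
G01 X70.017 Y126.115
G01 X81.573 Y116.801
G0 X224.923 Y72.504
M3 S835
G01 X145.834 Y90.149 F1141
G01 X64.782 Y12.950
G01 X224.923 Y72.504
G0 X123.095 Y94.340
M3 S835
G01 X117.106 Y96.444 F1141
G01 X125.708 Y93.170
G01 X135.753 Y88.727
G01 X134.092 Y87.322
G0 X79.453 Y107.365
M3 S835
G01 X136.200 Y82.140 F1141
G01 X38.196 Y30.918
G0 X79.078 Y127.173
M3 S835
G01 X90.383 Y121.186 F1141
G01 X92.752 Y108.615
G01 X84.399 Y98.925
G01 X71.616 Y99.414
G01 X64.028 Y109.713
G01 X67.349 Y122.067
G01 X79.078 Y127.173
G0 X189.595 Y104.246
M3 S835
G01 X183.393 Y119.218 F1141
G01 X168.421 Y125.420
G01 X153.449 Y119.218
G01 X147.247 Y104.246
G01 X153.449 Y89.274
G01 X168.421 Y83.072
G01 X183.393 Y89.274
G01 X189.595 Y104.246
M5
G0 X0.000 Y0.000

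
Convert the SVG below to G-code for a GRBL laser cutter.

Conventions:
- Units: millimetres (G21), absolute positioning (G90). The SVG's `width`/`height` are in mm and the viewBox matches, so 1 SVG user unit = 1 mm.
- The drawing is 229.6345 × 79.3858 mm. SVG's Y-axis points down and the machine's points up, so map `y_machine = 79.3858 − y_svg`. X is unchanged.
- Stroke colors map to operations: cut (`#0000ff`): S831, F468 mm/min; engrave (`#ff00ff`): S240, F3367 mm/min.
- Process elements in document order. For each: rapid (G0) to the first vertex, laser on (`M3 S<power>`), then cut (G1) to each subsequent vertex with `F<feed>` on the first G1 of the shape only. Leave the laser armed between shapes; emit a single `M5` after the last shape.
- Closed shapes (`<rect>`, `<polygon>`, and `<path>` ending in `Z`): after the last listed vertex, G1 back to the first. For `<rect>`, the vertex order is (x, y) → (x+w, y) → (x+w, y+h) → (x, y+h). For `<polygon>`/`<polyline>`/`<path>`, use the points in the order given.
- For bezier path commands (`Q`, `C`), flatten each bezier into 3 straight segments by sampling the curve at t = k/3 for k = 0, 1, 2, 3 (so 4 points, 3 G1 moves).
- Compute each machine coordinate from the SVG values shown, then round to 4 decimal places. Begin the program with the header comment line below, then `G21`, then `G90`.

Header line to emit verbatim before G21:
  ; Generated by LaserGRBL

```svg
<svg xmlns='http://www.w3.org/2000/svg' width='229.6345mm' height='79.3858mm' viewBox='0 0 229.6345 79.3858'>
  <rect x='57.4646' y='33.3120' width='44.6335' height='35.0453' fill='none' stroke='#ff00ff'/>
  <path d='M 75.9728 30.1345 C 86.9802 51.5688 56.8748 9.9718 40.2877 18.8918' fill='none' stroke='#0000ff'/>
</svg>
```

; Generated by LaserGRBL
G21
G90
G0 X57.4646 Y46.0738
M3 S240
G1 X102.0981 Y46.0738 F3367
G1 X102.0981 Y11.0285
G1 X57.4646 Y11.0285
G1 X57.4646 Y46.0738
G0 X75.9728 Y49.2513
M3 S831
G1 X75.2993 Y44.6219 F468
G1 X59.3575 Y56.7805
G1 X40.2877 Y60.4940
M5

1 u = 1 mm; y_m = 79.3858 − y.

[1] `<rect>` rectangle, #ff00ff→engrave S240 F3367: (57.4646,46.0738) → (102.0981,46.0738) → (102.0981,11.0285) → (57.4646,11.0285) → (57.4646,46.0738) (closed)

[2] `<path>` cubic bezier, #0000ff→cut S831 F468: (75.9728,49.2513) → (75.2993,44.6219) → (59.3575,56.7805) → (40.2877,60.4940)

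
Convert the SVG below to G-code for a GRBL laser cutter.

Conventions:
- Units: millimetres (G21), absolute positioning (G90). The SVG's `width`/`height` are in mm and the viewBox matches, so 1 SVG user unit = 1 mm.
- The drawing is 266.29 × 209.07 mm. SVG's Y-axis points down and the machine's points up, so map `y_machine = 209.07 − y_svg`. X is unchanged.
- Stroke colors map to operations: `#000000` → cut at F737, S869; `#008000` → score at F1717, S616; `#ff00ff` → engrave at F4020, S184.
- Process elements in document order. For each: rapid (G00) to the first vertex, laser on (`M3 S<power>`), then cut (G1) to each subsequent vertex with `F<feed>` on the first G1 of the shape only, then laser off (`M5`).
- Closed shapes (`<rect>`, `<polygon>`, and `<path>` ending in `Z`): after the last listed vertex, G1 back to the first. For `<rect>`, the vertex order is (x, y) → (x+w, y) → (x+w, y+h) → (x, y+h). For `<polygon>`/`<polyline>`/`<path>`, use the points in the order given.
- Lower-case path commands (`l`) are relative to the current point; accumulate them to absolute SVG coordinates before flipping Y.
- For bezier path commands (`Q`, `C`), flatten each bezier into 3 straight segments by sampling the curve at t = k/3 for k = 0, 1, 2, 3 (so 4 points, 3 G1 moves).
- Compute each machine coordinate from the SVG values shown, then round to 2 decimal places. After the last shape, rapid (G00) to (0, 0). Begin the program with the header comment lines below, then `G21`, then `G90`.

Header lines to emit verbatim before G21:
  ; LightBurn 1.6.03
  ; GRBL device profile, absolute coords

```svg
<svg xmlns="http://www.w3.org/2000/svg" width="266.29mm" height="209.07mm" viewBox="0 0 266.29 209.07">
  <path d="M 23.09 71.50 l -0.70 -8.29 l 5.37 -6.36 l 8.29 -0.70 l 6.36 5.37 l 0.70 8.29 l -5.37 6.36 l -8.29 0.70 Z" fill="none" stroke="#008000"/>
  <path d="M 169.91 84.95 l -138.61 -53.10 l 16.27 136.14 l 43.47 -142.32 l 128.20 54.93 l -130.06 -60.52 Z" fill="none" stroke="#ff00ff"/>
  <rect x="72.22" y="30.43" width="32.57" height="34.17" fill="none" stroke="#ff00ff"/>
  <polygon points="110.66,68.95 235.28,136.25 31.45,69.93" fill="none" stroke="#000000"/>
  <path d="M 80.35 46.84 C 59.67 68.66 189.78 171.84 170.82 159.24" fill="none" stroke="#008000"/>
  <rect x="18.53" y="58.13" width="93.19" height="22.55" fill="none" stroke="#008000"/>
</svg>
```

; LightBurn 1.6.03
; GRBL device profile, absolute coords
G21
G90
G00 X23.09 Y137.57
M3 S616
G1 X22.39 Y145.86 F1717
G1 X27.76 Y152.22
G1 X36.05 Y152.92
G1 X42.41 Y147.55
G1 X43.11 Y139.26
G1 X37.74 Y132.90
G1 X29.45 Y132.20
G1 X23.09 Y137.57
M5
G00 X169.91 Y124.12
M3 S184
G1 X31.30 Y177.22 F4020
G1 X47.57 Y41.08
G1 X91.04 Y183.40
G1 X219.24 Y128.47
G1 X89.18 Y188.99
G1 X169.91 Y124.12
M5
G00 X72.22 Y178.64
M3 S184
G1 X104.79 Y178.64 F4020
G1 X104.79 Y144.47
G1 X72.22 Y144.47
G1 X72.22 Y178.64
M5
G00 X110.66 Y140.12
M3 S869
G1 X235.28 Y72.82 F737
G1 X31.45 Y139.14
G1 X110.66 Y140.12
M5
G00 X80.35 Y162.23
M3 S616
G1 X98.83 Y120.59 F1717
G1 X151.20 Y68.52
G1 X170.82 Y49.83
M5
G00 X18.53 Y150.94
M3 S616
G1 X111.72 Y150.94 F1717
G1 X111.72 Y128.39
G1 X18.53 Y128.39
G1 X18.53 Y150.94
M5
G00 X0.00 Y0.00

Since the viewBox matches the mm dimensions, user units are millimetres directly. The only transform is the Y-flip y_m = 209.07 − y_svg.

Shape 1 is a regular polygon drawn with `<path>`. Its stroke #008000 means score at S616, F1717. After flipping Y the toolpath is (23.09,137.57) → (22.39,145.86) → (27.76,152.22) → (36.05,152.92) → (42.41,147.55) → (43.11,139.26) → (37.74,132.90) → (29.45,132.20) → (23.09,137.57), returning to the start.

Shape 2 is a closed polygon drawn with `<path>`. Its stroke #ff00ff means engrave at S184, F4020. After flipping Y the toolpath is (169.91,124.12) → (31.30,177.22) → (47.57,41.08) → (91.04,183.40) → (219.24,128.47) → (89.18,188.99) → (169.91,124.12), returning to the start.

Shape 3 is a rectangle drawn with `<rect>`. Its stroke #ff00ff means engrave at S184, F4020. After flipping Y the toolpath is (72.22,178.64) → (104.79,178.64) → (104.79,144.47) → (72.22,144.47) → (72.22,178.64), returning to the start.

Shape 4 is a closed polygon drawn with `<polygon>`. Its stroke #000000 means cut at S869, F737. After flipping Y the toolpath is (110.66,140.12) → (235.28,72.82) → (31.45,139.14) → (110.66,140.12), returning to the start.

Shape 5 is a cubic bezier drawn with `<path>`. Its stroke #008000 means score at S616, F1717. After flipping Y the toolpath is (80.35,162.23) → (98.83,120.59) → (151.20,68.52) → (170.82,49.83).

Shape 6 is a rectangle drawn with `<rect>`. Its stroke #008000 means score at S616, F1717. After flipping Y the toolpath is (18.53,150.94) → (111.72,150.94) → (111.72,128.39) → (18.53,128.39) → (18.53,150.94), returning to the start.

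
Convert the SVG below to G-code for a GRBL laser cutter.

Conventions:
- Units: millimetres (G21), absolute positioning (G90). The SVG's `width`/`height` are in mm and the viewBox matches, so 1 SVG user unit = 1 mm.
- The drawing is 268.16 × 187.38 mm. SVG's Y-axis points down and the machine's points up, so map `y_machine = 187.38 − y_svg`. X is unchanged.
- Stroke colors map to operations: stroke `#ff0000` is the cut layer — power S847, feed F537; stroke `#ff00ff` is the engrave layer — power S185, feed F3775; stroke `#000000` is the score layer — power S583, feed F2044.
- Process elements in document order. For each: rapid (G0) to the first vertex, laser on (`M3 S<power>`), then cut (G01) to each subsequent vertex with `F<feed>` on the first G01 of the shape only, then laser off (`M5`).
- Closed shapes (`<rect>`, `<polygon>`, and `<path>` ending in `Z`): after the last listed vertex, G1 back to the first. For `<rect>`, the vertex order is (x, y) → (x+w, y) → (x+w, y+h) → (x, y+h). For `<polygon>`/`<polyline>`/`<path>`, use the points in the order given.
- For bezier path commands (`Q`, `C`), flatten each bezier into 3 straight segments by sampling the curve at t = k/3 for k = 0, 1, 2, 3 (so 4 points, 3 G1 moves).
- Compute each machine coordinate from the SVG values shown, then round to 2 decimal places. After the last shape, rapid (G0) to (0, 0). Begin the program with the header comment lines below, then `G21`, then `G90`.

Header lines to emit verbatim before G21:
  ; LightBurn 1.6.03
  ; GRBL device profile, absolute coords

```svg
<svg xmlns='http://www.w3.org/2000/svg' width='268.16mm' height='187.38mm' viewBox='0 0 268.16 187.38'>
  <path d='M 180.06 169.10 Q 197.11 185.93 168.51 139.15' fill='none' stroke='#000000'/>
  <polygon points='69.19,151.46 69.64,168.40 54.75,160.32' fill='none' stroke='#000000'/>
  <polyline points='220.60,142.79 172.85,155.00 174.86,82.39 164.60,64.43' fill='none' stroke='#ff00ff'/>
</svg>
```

; LightBurn 1.6.03
; GRBL device profile, absolute coords
G21
G90
G0 X180.06 Y18.28
M3 S583
G01 X186.35 Y14.13 F2044
G01 X182.50 Y24.11
G01 X168.51 Y48.23
M5
G0 X69.19 Y35.92
M3 S583
G01 X69.64 Y18.98 F2044
G01 X54.75 Y27.06
G01 X69.19 Y35.92
M5
G0 X220.60 Y44.59
M3 S185
G01 X172.85 Y32.38 F3775
G01 X174.86 Y104.99
G01 X164.60 Y122.95
M5
G0 X0.00 Y0.00

Since the viewBox matches the mm dimensions, user units are millimetres directly. The only transform is the Y-flip y_m = 187.38 − y_svg.

Shape 1 is a quadratic bezier drawn with `<path>`. Its stroke #000000 means score at S583, F2044. After flipping Y the toolpath is (180.06,18.28) → (186.35,14.13) → (182.50,24.11) → (168.51,48.23).

Shape 2 is a regular polygon drawn with `<polygon>`. Its stroke #000000 means score at S583, F2044. After flipping Y the toolpath is (69.19,35.92) → (69.64,18.98) → (54.75,27.06) → (69.19,35.92), returning to the start.

Shape 3 is a open polyline drawn with `<polyline>`. Its stroke #ff00ff means engrave at S185, F3775. After flipping Y the toolpath is (220.60,44.59) → (172.85,32.38) → (174.86,104.99) → (164.60,122.95).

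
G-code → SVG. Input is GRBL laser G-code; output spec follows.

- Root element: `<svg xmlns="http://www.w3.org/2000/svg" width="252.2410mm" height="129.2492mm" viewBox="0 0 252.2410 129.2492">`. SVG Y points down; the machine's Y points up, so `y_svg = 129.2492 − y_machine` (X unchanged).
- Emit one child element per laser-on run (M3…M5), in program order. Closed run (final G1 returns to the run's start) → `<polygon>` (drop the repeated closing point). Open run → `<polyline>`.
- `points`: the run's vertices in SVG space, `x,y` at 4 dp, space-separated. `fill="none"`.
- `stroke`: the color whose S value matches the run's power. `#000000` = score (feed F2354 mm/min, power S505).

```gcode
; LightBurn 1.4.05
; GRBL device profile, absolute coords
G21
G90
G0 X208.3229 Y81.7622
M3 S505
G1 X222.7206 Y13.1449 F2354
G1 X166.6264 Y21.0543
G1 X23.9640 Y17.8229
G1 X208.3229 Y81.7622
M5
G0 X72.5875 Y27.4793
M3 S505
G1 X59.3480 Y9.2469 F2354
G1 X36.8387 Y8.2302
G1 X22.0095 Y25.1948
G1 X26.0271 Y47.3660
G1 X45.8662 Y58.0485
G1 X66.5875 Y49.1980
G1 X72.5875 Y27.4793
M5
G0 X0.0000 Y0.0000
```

<svg xmlns="http://www.w3.org/2000/svg" width="252.2410mm" height="129.2492mm" viewBox="0 0 252.2410 129.2492">
  <polygon points="208.3229,47.4870 222.7206,116.1043 166.6264,108.1949 23.9640,111.4263" fill="none" stroke="#000000"/>
  <polygon points="72.5875,101.7699 59.3480,120.0023 36.8387,121.0190 22.0095,104.0544 26.0271,81.8832 45.8662,71.2007 66.5875,80.0512" fill="none" stroke="#000000"/>
</svg>

Machine Y-up, SVG Y-down with viewBox height 129.2492, so y_svg = 129.2492 − y_machine; X carries over. Every run uses S505, so all elements get stroke `#000000` (score).

Run 1: The run returns to its start, so emit a `<polygon>` with points (Y-flipped): 208.3229,47.4870 222.7206,116.1043 166.6264,108.1949 23.9640,111.4263.

Run 2: The run returns to its start, so emit a `<polygon>` with points (Y-flipped): 72.5875,101.7699 59.3480,120.0023 36.8387,121.0190 22.0095,104.0544 26.0271,81.8832 45.8662,71.2007 66.5875,80.0512.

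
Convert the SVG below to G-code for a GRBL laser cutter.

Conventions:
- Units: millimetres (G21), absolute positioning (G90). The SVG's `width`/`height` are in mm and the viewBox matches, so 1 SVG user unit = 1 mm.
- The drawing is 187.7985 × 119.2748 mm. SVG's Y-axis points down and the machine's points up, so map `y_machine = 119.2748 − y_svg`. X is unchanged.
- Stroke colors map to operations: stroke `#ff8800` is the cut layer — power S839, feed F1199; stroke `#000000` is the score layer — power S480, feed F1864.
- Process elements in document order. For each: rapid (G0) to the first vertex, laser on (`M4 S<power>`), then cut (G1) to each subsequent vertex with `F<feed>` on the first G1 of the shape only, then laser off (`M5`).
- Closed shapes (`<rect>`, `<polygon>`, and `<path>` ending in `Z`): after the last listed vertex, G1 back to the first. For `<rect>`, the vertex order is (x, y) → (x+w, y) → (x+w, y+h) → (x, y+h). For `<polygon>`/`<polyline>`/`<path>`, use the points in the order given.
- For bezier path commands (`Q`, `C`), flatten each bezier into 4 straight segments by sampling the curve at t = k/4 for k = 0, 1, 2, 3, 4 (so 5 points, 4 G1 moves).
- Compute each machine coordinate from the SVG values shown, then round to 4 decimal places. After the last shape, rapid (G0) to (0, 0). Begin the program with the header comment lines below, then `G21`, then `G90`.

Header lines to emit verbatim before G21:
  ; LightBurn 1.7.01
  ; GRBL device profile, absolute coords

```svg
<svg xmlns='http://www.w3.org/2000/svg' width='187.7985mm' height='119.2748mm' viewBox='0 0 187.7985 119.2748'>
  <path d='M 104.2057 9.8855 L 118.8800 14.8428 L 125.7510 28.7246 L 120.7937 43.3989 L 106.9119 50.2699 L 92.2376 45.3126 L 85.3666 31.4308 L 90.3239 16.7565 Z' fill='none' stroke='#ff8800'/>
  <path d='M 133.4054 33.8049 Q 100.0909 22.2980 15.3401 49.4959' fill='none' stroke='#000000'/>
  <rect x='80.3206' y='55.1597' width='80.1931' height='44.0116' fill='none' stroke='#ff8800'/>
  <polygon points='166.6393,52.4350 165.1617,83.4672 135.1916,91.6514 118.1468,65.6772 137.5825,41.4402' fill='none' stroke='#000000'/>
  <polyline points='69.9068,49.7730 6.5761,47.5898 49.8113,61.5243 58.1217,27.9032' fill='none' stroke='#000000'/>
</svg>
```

1 u = 1 mm; y_m = 119.2748 − y.

[1] `<path>` regular polygon, #ff8800→cut S839 F1199: (104.2057,109.3893) → (118.8800,104.4320) → (125.7510,90.5502) → (120.7937,75.8759) → (106.9119,69.0049) → (92.2376,73.9622) → (85.3666,87.8440) → (90.3239,102.5183) → (104.2057,109.3893) (closed)

[2] `<path>` quadratic bezier, #000000→score S480 F1864: (133.4054,85.4699) → (113.5334,88.8043) → (87.2318,87.3006) → (54.5007,80.9588) → (15.3401,69.7789)

[3] `<rect>` rectangle, #ff8800→cut S839 F1199: (80.3206,64.1151) → (160.5137,64.1151) → (160.5137,20.1035) → (80.3206,20.1035) → (80.3206,64.1151) (closed)

[4] `<polygon>` regular polygon, #000000→score S480 F1864: (166.6393,66.8398) → (165.1617,35.8076) → (135.1916,27.6234) → (118.1468,53.5976) → (137.5825,77.8346) → (166.6393,66.8398) (closed)

[5] `<polyline>` open polyline, #000000→score S480 F1864: (69.9068,69.5018) → (6.5761,71.6850) → (49.8113,57.7505) → (58.1217,91.3716)

; LightBurn 1.7.01
; GRBL device profile, absolute coords
G21
G90
G0 X104.2057 Y109.3893
M4 S839
G1 X118.8800 Y104.4320 F1199
G1 X125.7510 Y90.5502
G1 X120.7937 Y75.8759
G1 X106.9119 Y69.0049
G1 X92.2376 Y73.9622
G1 X85.3666 Y87.8440
G1 X90.3239 Y102.5183
G1 X104.2057 Y109.3893
M5
G0 X133.4054 Y85.4699
M4 S480
G1 X113.5334 Y88.8043 F1864
G1 X87.2318 Y87.3006
G1 X54.5007 Y80.9588
G1 X15.3401 Y69.7789
M5
G0 X80.3206 Y64.1151
M4 S839
G1 X160.5137 Y64.1151 F1199
G1 X160.5137 Y20.1035
G1 X80.3206 Y20.1035
G1 X80.3206 Y64.1151
M5
G0 X166.6393 Y66.8398
M4 S480
G1 X165.1617 Y35.8076 F1864
G1 X135.1916 Y27.6234
G1 X118.1468 Y53.5976
G1 X137.5825 Y77.8346
G1 X166.6393 Y66.8398
M5
G0 X69.9068 Y69.5018
M4 S480
G1 X6.5761 Y71.6850 F1864
G1 X49.8113 Y57.7505
G1 X58.1217 Y91.3716
M5
G0 X0.0000 Y0.0000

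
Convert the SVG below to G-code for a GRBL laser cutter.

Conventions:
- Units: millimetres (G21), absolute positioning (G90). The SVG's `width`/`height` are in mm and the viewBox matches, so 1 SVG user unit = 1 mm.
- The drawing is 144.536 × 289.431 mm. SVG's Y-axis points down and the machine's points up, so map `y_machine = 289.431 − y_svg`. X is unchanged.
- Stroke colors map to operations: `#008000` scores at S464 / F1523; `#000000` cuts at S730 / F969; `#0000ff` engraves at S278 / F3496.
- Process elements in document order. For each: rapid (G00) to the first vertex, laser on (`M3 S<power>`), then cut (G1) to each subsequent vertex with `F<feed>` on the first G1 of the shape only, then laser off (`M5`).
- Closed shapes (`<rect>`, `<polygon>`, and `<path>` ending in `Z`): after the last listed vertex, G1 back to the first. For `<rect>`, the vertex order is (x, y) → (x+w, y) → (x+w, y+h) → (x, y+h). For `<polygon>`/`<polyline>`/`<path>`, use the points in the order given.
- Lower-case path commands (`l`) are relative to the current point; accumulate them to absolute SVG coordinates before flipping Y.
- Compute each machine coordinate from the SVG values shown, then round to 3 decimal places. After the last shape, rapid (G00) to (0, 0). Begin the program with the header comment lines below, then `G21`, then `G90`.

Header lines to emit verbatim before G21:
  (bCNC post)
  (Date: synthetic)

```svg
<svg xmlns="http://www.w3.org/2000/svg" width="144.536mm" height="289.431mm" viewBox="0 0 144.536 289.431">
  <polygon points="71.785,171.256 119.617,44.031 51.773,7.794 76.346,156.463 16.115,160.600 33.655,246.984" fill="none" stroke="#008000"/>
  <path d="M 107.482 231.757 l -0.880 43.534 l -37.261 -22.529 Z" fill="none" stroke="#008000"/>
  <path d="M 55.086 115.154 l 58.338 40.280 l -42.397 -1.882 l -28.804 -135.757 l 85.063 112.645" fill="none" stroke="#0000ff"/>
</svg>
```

(bCNC post)
(Date: synthetic)
G21
G90
G00 X71.785 Y118.175
M3 S464
G1 X119.617 Y245.400 F1523
G1 X51.773 Y281.637
G1 X76.346 Y132.968
G1 X16.115 Y128.831
G1 X33.655 Y42.447
G1 X71.785 Y118.175
M5
G00 X107.482 Y57.674
M3 S464
G1 X106.602 Y14.140 F1523
G1 X69.341 Y36.669
G1 X107.482 Y57.674
M5
G00 X55.086 Y174.277
M3 S278
G1 X113.424 Y133.997 F3496
G1 X71.027 Y135.879
G1 X42.223 Y271.636
G1 X127.286 Y158.991
M5
G00 X0.000 Y0.000

Since the viewBox matches the mm dimensions, user units are millimetres directly. The only transform is the Y-flip y_m = 289.431 − y_svg.

Shape 1 is a closed polygon drawn with `<polygon>`. Its stroke #008000 means score at S464, F1523. After flipping Y the toolpath is (71.785,118.175) → (119.617,245.400) → (51.773,281.637) → (76.346,132.968) → (16.115,128.831) → (33.655,42.447) → (71.785,118.175), returning to the start.

Shape 2 is a regular polygon drawn with `<path>`. Its stroke #008000 means score at S464, F1523. After flipping Y the toolpath is (107.482,57.674) → (106.602,14.140) → (69.341,36.669) → (107.482,57.674), returning to the start.

Shape 3 is a open polyline drawn with `<path>`. Its stroke #0000ff means engrave at S278, F3496. After flipping Y the toolpath is (55.086,174.277) → (113.424,133.997) → (71.027,135.879) → (42.223,271.636) → (127.286,158.991).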